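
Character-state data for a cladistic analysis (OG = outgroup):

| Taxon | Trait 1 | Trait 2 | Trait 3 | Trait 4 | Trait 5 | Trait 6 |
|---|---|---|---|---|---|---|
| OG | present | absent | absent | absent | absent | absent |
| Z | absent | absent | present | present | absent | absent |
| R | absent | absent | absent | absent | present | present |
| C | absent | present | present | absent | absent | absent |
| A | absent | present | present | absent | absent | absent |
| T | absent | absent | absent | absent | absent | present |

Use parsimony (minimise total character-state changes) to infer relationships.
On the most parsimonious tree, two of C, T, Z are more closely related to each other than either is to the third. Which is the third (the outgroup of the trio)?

T

Character polarity is set by the outgroup: the derived state is whichever differs from the outgroup's state, so for Trait 1 the derived state is 'absent', and for the remaining characters it is 'present'.
Trait 1 (derived state 'absent') is shared by all ingroup taxa — unites the whole ingroup.
Trait 2: derived state 'present' in A and C only — synapomorphy for {A, C}.
Trait 3: derived state 'present' in A, C, and Z only — synapomorphy for {A, C, Z}.
Trait 4 (derived state 'present') is unique to Z (autapomorphy; uninformative for grouping).
Trait 5 (derived state 'present') is unique to R (autapomorphy; uninformative for grouping).
Trait 6 (derived state 'present') is shared by R and T — a synapomorphy uniting that clade.
Most parsimonious ingroup topology: ((Z,(C,A)),(R,T)).
C and Z share a more recent common ancestor with each other than either does with T, so T is the least closely related of the three.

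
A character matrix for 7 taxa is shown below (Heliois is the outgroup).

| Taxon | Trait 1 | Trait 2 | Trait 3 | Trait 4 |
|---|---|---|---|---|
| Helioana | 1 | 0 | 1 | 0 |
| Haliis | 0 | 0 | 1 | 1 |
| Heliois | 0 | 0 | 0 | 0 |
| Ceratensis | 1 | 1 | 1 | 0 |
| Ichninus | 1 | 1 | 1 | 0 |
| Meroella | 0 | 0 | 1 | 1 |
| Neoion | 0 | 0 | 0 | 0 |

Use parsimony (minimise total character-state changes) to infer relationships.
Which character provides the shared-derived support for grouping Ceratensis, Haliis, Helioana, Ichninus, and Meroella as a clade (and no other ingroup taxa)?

The outgroup has state '0' for every character, so '1' is the derived state throughout.
Trait 1 (derived state '1') is shared by Ceratensis, Helioana, and Ichninus — a synapomorphy uniting that clade.
Trait 2: derived state '1' in Ceratensis and Ichninus only — synapomorphy for {Ceratensis, Ichninus}.
Trait 3 (derived state '1') is shared by Ceratensis, Haliis, Helioana, Ichninus, and Meroella — a synapomorphy uniting that clade.
Trait 4: derived state '1' in Haliis and Meroella only — synapomorphy for {Haliis, Meroella}.
Most parsimonious ingroup topology: ((((Ceratensis,Ichninus),Helioana),(Haliis,Meroella)),Neoion).
The clade {Ceratensis, Haliis, Helioana, Ichninus, Meroella} is supported by Trait 3: its derived state '1' occurs in exactly those taxa and in no other taxon (including the outgroup).

Trait 3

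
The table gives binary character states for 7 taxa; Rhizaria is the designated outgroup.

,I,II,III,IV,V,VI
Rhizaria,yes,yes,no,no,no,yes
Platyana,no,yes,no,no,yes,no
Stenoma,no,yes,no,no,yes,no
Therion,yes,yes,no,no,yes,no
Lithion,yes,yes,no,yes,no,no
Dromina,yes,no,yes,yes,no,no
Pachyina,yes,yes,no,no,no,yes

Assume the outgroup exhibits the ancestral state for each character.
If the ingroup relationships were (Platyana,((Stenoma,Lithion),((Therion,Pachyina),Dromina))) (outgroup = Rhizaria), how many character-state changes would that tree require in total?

Map each character onto (Platyana,((Stenoma,Lithion),((Therion,Pachyina),Dromina))) (rooted by Rhizaria) and count the minimum state changes it requires (Fitch parsimony):
I: 2; II: 1; III: 1; IV: 2; V: 3; VI: 2.
Total tree length = 11.

11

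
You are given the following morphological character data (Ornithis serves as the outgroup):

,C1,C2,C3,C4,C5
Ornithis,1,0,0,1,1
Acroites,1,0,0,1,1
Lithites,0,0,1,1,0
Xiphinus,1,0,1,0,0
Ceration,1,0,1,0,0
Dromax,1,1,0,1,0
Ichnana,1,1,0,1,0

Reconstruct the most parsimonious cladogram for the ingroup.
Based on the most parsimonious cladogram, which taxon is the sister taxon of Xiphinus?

Ceration

Character polarity is set by the outgroup: the derived state is whichever differs from the outgroup's state, so for C1, C4, C5 the derived state is '0', and for the remaining characters it is '1'.
C1: derived state '0' in Lithites only — an autapomorphy, so it tells us nothing about relationships among taxa.
Only Dromax and Ichnana show the derived state '1' for C2, supporting them as a clade.
C3: derived state '1' in Ceration, Lithites, and Xiphinus only — synapomorphy for {Ceration, Lithites, Xiphinus}.
Only Ceration and Xiphinus show the derived state '0' for C4, supporting them as a clade.
Only Ceration, Dromax, Ichnana, Lithites, and Xiphinus show the derived state '0' for C5, supporting them as a clade.
Most parsimonious ingroup topology: (Acroites,((Lithites,(Xiphinus,Ceration)),(Dromax,Ichnana))).
Xiphinus and Ceration form a cherry on this tree, so they are sister taxa.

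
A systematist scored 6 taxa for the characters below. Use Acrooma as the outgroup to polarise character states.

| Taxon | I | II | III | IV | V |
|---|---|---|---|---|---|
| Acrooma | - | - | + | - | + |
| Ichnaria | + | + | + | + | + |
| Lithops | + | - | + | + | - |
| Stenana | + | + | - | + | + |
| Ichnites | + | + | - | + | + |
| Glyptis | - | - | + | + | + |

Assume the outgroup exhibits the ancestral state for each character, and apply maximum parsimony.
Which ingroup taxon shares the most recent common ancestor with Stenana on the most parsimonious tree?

Ichnites

Character polarity is set by the outgroup: the derived state is whichever differs from the outgroup's state, so for III, V the derived state is '-', and for the remaining characters it is '+'.
Only Ichnaria, Ichnites, Lithops, and Stenana show the derived state '+' for I, supporting them as a clade.
II (derived state '+') is shared by Ichnaria, Ichnites, and Stenana — a synapomorphy uniting that clade.
III: derived state '-' in Ichnites and Stenana only — synapomorphy for {Ichnites, Stenana}.
IV (derived state '+') is shared by all ingroup taxa — unites the whole ingroup.
V (derived state '-') is unique to Lithops (autapomorphy; uninformative for grouping).
Most parsimonious ingroup topology: (((Ichnaria,(Stenana,Ichnites)),Lithops),Glyptis).
Stenana and Ichnites form a cherry on this tree, so they are sister taxa.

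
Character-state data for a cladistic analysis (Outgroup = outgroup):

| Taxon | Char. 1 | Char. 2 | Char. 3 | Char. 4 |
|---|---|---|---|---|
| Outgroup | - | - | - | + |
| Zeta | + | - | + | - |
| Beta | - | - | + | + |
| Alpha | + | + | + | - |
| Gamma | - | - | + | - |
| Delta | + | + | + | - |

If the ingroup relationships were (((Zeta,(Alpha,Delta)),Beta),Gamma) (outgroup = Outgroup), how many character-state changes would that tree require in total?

5

Map each character onto (((Zeta,(Alpha,Delta)),Beta),Gamma) (rooted by Outgroup) and count the minimum state changes it requires (Fitch parsimony):
Char. 1: 1; Char. 2: 1; Char. 3: 1; Char. 4: 2.
Total tree length = 5.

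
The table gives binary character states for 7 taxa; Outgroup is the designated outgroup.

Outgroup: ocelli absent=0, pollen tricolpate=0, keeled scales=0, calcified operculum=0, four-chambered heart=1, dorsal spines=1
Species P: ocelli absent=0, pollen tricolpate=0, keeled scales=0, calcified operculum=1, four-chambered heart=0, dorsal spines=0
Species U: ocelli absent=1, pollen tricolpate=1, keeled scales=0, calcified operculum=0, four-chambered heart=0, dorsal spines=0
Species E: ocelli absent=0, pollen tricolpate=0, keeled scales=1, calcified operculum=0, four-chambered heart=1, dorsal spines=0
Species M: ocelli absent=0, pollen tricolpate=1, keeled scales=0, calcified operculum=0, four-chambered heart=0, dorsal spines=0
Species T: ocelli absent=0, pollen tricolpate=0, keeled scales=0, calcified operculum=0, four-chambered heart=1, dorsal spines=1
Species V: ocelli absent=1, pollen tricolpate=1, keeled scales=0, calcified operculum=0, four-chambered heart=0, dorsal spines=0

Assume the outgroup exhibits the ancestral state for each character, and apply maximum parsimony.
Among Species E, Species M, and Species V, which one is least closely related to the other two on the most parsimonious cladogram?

Species E

Character polarity is set by the outgroup: the derived state is whichever differs from the outgroup's state, so for four-chambered heart, dorsal spines the derived state is '0', and for the remaining characters it is '1'.
ocelli absent (derived state '1') is shared by Species U and Species V — a synapomorphy uniting that clade.
pollen tricolpate: derived state '1' in Species M, Species U, and Species V only — synapomorphy for {Species M, Species U, Species V}.
keeled scales (derived state '1') is unique to Species E (autapomorphy; uninformative for grouping).
calcified operculum (derived state '1') is unique to Species P (autapomorphy; uninformative for grouping).
four-chambered heart (derived state '0') is shared by Species M, Species P, Species U, and Species V — a synapomorphy uniting that clade.
Only Species E, Species M, Species P, Species U, and Species V show the derived state '0' for dorsal spines, supporting them as a clade.
Most parsimonious ingroup topology: (((Species P,((Species U,Species V),Species M)),Species E),Species T).
Species M and Species V share a more recent common ancestor with each other than either does with Species E, so Species E is the least closely related of the three.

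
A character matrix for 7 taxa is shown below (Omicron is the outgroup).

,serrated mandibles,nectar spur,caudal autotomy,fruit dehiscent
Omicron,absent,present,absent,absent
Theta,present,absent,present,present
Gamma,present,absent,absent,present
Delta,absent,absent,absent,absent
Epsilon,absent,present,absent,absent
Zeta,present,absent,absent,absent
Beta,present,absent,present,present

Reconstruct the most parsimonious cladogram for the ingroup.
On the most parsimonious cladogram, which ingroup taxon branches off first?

Epsilon

Character polarity is set by the outgroup: the derived state is whichever differs from the outgroup's state, so for nectar spur the derived state is 'absent', and for the remaining characters it is 'present'.
serrated mandibles: derived state 'present' in Beta, Gamma, Theta, and Zeta only — synapomorphy for {Beta, Gamma, Theta, Zeta}.
nectar spur: derived state 'absent' in Beta, Delta, Gamma, Theta, and Zeta only — synapomorphy for {Beta, Delta, Gamma, Theta, Zeta}.
caudal autotomy (derived state 'present') is shared by Beta and Theta — a synapomorphy uniting that clade.
Only Beta, Gamma, and Theta show the derived state 'present' for fruit dehiscent, supporting them as a clade.
Most parsimonious ingroup topology: (((((Theta,Beta),Gamma),Zeta),Delta),Epsilon).
Epsilon is sister to the clade containing all other ingroup taxa, so it is the earliest-diverging (most basal) ingroup lineage.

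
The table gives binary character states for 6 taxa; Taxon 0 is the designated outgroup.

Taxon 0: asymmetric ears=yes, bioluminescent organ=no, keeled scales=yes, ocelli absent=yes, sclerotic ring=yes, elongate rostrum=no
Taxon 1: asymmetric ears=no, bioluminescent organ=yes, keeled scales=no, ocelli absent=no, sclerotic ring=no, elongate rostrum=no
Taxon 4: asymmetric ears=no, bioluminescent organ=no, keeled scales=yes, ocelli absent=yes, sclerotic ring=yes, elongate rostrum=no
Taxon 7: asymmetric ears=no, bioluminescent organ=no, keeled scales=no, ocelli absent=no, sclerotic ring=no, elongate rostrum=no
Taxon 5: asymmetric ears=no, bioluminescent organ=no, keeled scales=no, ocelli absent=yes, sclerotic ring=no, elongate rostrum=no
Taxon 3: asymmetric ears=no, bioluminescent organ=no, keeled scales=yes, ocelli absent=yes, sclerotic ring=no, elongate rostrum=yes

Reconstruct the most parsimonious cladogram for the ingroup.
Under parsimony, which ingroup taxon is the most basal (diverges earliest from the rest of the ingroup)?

Taxon 4

Character polarity is set by the outgroup: the derived state is whichever differs from the outgroup's state, so for asymmetric ears, keeled scales, ocelli absent, sclerotic ring the derived state is 'no', and for the remaining characters it is 'yes'.
All ingroup taxa share the derived state 'no' for asymmetric ears; it defines the ingroup but does not resolve relationships within it.
bioluminescent organ: derived state 'yes' in Taxon 1 only — an autapomorphy, so it tells us nothing about relationships among taxa.
keeled scales: derived state 'no' in Taxon 1, Taxon 5, and Taxon 7 only — synapomorphy for {Taxon 1, Taxon 5, Taxon 7}.
ocelli absent: derived state 'no' in Taxon 1 and Taxon 7 only — synapomorphy for {Taxon 1, Taxon 7}.
Only Taxon 1, Taxon 3, Taxon 5, and Taxon 7 show the derived state 'no' for sclerotic ring, supporting them as a clade.
elongate rostrum (derived state 'yes') is unique to Taxon 3 (autapomorphy; uninformative for grouping).
Most parsimonious ingroup topology: ((((Taxon 1,Taxon 7),Taxon 5),Taxon 3),Taxon 4).
Taxon 4 is sister to the clade containing all other ingroup taxa, so it is the earliest-diverging (most basal) ingroup lineage.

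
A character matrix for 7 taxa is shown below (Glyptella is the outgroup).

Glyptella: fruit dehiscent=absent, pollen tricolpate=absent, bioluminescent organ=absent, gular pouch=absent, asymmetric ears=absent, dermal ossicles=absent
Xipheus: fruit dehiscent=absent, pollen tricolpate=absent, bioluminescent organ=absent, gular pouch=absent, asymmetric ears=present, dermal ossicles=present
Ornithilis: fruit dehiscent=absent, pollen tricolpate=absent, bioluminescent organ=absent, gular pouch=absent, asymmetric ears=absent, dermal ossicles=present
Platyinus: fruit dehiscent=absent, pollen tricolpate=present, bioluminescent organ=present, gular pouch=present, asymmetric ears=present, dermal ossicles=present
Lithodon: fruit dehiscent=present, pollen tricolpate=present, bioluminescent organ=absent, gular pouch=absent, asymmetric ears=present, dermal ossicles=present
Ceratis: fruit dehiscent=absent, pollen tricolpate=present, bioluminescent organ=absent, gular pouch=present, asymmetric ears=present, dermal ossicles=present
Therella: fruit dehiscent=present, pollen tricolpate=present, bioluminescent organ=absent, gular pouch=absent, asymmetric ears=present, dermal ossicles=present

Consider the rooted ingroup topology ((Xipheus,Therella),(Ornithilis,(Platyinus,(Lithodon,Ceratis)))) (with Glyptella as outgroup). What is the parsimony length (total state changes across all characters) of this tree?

10

Map each character onto ((Xipheus,Therella),(Ornithilis,(Platyinus,(Lithodon,Ceratis)))) (rooted by Glyptella) and count the minimum state changes it requires (Fitch parsimony):
fruit dehiscent: 2; pollen tricolpate: 2; bioluminescent organ: 1; gular pouch: 2; asymmetric ears: 2; dermal ossicles: 1.
Total tree length = 10.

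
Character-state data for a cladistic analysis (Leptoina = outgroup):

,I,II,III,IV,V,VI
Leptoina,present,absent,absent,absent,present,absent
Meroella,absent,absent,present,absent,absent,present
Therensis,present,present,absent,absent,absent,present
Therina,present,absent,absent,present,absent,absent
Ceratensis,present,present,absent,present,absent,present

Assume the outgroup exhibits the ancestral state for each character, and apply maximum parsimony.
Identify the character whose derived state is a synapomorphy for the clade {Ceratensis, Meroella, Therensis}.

Character polarity is set by the outgroup: the derived state is whichever differs from the outgroup's state, so for I, V the derived state is 'absent', and for the remaining characters it is 'present'.
I (derived state 'absent') is unique to Meroella (autapomorphy; uninformative for grouping).
II (derived state 'present') is shared by Ceratensis and Therensis — a synapomorphy uniting that clade.
III: derived state 'present' in Meroella only — an autapomorphy, so it tells us nothing about relationships among taxa.
IV (state 'present') occurs in Ceratensis and Therina but conflicts with the nesting implied by the other characters — most parsimoniously interpreted as homoplasy.
All ingroup taxa share the derived state 'absent' for V; it defines the ingroup but does not resolve relationships within it.
VI (derived state 'present') is shared by Ceratensis, Meroella, and Therensis — a synapomorphy uniting that clade.
Most parsimonious ingroup topology: ((Meroella,(Therensis,Ceratensis)),Therina).
The clade {Ceratensis, Meroella, Therensis} is supported by VI: its derived state 'present' occurs in exactly those taxa and in no other taxon (including the outgroup).

VI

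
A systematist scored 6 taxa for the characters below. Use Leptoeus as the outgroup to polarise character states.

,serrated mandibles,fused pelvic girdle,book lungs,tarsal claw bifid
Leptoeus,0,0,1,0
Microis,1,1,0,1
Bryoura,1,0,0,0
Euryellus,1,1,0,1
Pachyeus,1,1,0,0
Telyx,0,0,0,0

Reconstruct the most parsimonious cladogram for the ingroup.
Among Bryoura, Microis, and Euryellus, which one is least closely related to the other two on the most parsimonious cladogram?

Character polarity is set by the outgroup: the derived state is whichever differs from the outgroup's state, so for book lungs the derived state is '0', and for the remaining characters it is '1'.
serrated mandibles (derived state '1') is shared by Bryoura, Euryellus, Microis, and Pachyeus — a synapomorphy uniting that clade.
fused pelvic girdle: derived state '1' in Euryellus, Microis, and Pachyeus only — synapomorphy for {Euryellus, Microis, Pachyeus}.
book lungs (derived state '0') is shared by all ingroup taxa — unites the whole ingroup.
Only Euryellus and Microis show the derived state '1' for tarsal claw bifid, supporting them as a clade.
Most parsimonious ingroup topology: ((((Microis,Euryellus),Pachyeus),Bryoura),Telyx).
Euryellus and Microis share a more recent common ancestor with each other than either does with Bryoura, so Bryoura is the least closely related of the three.

Bryoura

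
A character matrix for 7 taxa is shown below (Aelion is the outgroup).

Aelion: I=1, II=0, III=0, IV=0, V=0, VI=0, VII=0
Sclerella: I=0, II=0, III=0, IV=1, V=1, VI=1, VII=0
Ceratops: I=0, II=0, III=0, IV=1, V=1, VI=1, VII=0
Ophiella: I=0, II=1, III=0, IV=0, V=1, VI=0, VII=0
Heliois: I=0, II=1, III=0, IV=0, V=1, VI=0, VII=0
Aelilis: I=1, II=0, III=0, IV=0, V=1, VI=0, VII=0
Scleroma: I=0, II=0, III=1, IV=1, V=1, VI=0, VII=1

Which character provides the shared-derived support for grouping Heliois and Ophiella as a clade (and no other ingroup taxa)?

II

Character polarity is set by the outgroup: the derived state is whichever differs from the outgroup's state, so for I the derived state is '0', and for the remaining characters it is '1'.
I: derived state '0' in Ceratops, Heliois, Ophiella, Sclerella, and Scleroma only — synapomorphy for {Ceratops, Heliois, Ophiella, Sclerella, Scleroma}.
II: derived state '1' in Heliois and Ophiella only — synapomorphy for {Heliois, Ophiella}.
III (derived state '1') is unique to Scleroma (autapomorphy; uninformative for grouping).
Only Ceratops, Sclerella, and Scleroma show the derived state '1' for IV, supporting them as a clade.
All ingroup taxa share the derived state '1' for V; it defines the ingroup but does not resolve relationships within it.
Only Ceratops and Sclerella show the derived state '1' for VI, supporting them as a clade.
VII (derived state '1') is unique to Scleroma (autapomorphy; uninformative for grouping).
Most parsimonious ingroup topology: ((((Sclerella,Ceratops),Scleroma),(Ophiella,Heliois)),Aelilis).
The clade {Heliois, Ophiella} is supported by II: its derived state '1' occurs in exactly those taxa and in no other taxon (including the outgroup).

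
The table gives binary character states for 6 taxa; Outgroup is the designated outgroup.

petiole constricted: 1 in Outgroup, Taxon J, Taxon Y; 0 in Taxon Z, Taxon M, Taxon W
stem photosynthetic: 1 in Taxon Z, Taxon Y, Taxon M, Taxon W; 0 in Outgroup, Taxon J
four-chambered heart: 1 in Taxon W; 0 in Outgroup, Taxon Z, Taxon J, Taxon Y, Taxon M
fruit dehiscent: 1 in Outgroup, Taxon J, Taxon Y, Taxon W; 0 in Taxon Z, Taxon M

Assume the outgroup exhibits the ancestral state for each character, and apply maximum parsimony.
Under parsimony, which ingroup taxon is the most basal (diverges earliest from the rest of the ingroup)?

Taxon J

Character polarity is set by the outgroup: the derived state is whichever differs from the outgroup's state, so for petiole constricted, fruit dehiscent the derived state is '0', and for the remaining characters it is '1'.
petiole constricted (derived state '0') is shared by Taxon M, Taxon W, and Taxon Z — a synapomorphy uniting that clade.
stem photosynthetic (derived state '1') is shared by Taxon M, Taxon W, Taxon Y, and Taxon Z — a synapomorphy uniting that clade.
four-chambered heart: derived state '1' in Taxon W only — an autapomorphy, so it tells us nothing about relationships among taxa.
fruit dehiscent: derived state '0' in Taxon M and Taxon Z only — synapomorphy for {Taxon M, Taxon Z}.
Most parsimonious ingroup topology: ((((Taxon Z,Taxon M),Taxon W),Taxon Y),Taxon J).
Taxon J is sister to the clade containing all other ingroup taxa, so it is the earliest-diverging (most basal) ingroup lineage.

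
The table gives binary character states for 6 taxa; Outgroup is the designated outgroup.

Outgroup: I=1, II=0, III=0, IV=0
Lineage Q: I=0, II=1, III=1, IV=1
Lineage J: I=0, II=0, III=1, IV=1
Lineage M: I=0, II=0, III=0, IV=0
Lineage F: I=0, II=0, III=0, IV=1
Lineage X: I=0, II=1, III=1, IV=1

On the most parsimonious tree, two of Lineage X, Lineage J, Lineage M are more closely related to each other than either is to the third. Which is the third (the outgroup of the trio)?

Lineage M

Character polarity is set by the outgroup: the derived state is whichever differs from the outgroup's state, so for I the derived state is '0', and for the remaining characters it is '1'.
I (derived state '0') is shared by all ingroup taxa — unites the whole ingroup.
II (derived state '1') is shared by Lineage Q and Lineage X — a synapomorphy uniting that clade.
III: derived state '1' in Lineage J, Lineage Q, and Lineage X only — synapomorphy for {Lineage J, Lineage Q, Lineage X}.
IV (derived state '1') is shared by Lineage F, Lineage J, Lineage Q, and Lineage X — a synapomorphy uniting that clade.
Most parsimonious ingroup topology: ((((Lineage Q,Lineage X),Lineage J),Lineage F),Lineage M).
Lineage X and Lineage J share a more recent common ancestor with each other than either does with Lineage M, so Lineage M is the least closely related of the three.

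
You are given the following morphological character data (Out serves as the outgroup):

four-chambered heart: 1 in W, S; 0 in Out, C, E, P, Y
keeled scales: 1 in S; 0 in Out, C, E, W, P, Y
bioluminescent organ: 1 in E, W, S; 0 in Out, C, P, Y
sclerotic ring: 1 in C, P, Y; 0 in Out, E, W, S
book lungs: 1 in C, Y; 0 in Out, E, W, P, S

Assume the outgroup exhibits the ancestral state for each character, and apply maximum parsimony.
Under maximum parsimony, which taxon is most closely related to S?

The outgroup has state '0' for every character, so '1' is the derived state throughout.
four-chambered heart (derived state '1') is shared by S and W — a synapomorphy uniting that clade.
keeled scales: derived state '1' in S only — an autapomorphy, so it tells us nothing about relationships among taxa.
Only E, S, and W show the derived state '1' for bioluminescent organ, supporting them as a clade.
Only C, P, and Y show the derived state '1' for sclerotic ring, supporting them as a clade.
book lungs (derived state '1') is shared by C and Y — a synapomorphy uniting that clade.
Most parsimonious ingroup topology: (((C,Y),P),(E,(W,S))).
S and W form a cherry on this tree, so they are sister taxa.

W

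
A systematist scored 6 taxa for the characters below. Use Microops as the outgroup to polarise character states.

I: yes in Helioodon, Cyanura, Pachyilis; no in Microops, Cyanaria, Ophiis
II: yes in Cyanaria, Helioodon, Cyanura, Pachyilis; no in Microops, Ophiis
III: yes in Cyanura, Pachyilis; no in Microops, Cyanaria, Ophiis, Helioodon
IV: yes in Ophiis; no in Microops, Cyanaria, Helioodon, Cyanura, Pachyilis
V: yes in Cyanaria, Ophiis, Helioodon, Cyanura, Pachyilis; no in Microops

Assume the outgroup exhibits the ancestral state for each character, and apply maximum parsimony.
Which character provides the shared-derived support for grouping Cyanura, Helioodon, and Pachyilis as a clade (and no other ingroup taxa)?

I

The outgroup has state 'no' for every character, so 'yes' is the derived state throughout.
I (derived state 'yes') is shared by Cyanura, Helioodon, and Pachyilis — a synapomorphy uniting that clade.
II: derived state 'yes' in Cyanaria, Cyanura, Helioodon, and Pachyilis only — synapomorphy for {Cyanaria, Cyanura, Helioodon, Pachyilis}.
III (derived state 'yes') is shared by Cyanura and Pachyilis — a synapomorphy uniting that clade.
IV: derived state 'yes' in Ophiis only — an autapomorphy, so it tells us nothing about relationships among taxa.
All ingroup taxa share the derived state 'yes' for V; it defines the ingroup but does not resolve relationships within it.
Most parsimonious ingroup topology: ((Cyanaria,(Helioodon,(Cyanura,Pachyilis))),Ophiis).
The clade {Cyanura, Helioodon, Pachyilis} is supported by I: its derived state 'yes' occurs in exactly those taxa and in no other taxon (including the outgroup).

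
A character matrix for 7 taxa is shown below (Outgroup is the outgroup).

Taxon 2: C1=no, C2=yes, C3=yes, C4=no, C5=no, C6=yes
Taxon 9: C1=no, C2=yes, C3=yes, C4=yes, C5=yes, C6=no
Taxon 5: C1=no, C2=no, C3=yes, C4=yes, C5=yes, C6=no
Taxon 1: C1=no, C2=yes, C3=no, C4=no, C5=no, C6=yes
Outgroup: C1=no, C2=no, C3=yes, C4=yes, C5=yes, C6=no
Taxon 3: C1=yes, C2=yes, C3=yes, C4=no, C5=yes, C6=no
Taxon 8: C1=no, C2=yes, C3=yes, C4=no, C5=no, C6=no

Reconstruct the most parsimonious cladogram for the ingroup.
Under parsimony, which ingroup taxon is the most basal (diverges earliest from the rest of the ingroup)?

Character polarity is set by the outgroup: the derived state is whichever differs from the outgroup's state, so for C3, C4, C5 the derived state is 'no', and for the remaining characters it is 'yes'.
C1: derived state 'yes' in Taxon 3 only — an autapomorphy, so it tells us nothing about relationships among taxa.
Only Taxon 1, Taxon 2, Taxon 3, Taxon 8, and Taxon 9 show the derived state 'yes' for C2, supporting them as a clade.
C3 (derived state 'no') is unique to Taxon 1 (autapomorphy; uninformative for grouping).
Only Taxon 1, Taxon 2, Taxon 3, and Taxon 8 show the derived state 'no' for C4, supporting them as a clade.
C5 (derived state 'no') is shared by Taxon 1, Taxon 2, and Taxon 8 — a synapomorphy uniting that clade.
Only Taxon 1 and Taxon 2 show the derived state 'yes' for C6, supporting them as a clade.
Most parsimonious ingroup topology: (((((Taxon 2,Taxon 1),Taxon 8),Taxon 3),Taxon 9),Taxon 5).
Taxon 5 is sister to the clade containing all other ingroup taxa, so it is the earliest-diverging (most basal) ingroup lineage.

Taxon 5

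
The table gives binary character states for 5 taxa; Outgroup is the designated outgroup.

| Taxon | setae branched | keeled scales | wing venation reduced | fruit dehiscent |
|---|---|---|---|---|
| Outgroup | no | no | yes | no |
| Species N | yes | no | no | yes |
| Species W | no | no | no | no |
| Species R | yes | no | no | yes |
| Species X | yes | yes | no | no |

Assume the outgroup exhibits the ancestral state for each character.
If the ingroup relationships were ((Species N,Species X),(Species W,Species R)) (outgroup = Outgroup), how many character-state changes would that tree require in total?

Map each character onto ((Species N,Species X),(Species W,Species R)) (rooted by Outgroup) and count the minimum state changes it requires (Fitch parsimony):
setae branched: 2; keeled scales: 1; wing venation reduced: 1; fruit dehiscent: 2.
Total tree length = 6.

6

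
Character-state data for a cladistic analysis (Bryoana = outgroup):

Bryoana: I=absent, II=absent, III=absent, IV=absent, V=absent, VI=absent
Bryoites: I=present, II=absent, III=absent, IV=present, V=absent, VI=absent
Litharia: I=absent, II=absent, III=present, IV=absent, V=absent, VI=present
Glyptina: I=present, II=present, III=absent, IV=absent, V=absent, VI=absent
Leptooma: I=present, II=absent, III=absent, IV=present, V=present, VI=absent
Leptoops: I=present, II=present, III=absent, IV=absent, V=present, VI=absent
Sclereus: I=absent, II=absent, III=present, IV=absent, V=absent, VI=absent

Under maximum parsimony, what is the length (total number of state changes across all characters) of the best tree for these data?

7

The outgroup has state 'absent' for every character, so 'present' is the derived state throughout.
Only Bryoites, Glyptina, Leptooma, and Leptoops show the derived state 'present' for I, supporting them as a clade.
Only Glyptina and Leptoops show the derived state 'present' for II, supporting them as a clade.
III: derived state 'present' in Litharia and Sclereus only — synapomorphy for {Litharia, Sclereus}.
IV (derived state 'present') is shared by Bryoites and Leptooma — a synapomorphy uniting that clade.
V groups Leptooma and Leptoops, which is incompatible with the clades supported by the remaining characters; treating it as convergent (homoplasy) costs fewer steps than any alternative tree.
VI (derived state 'present') is unique to Litharia (autapomorphy; uninformative for grouping).
Most parsimonious ingroup topology: (((Bryoites,Leptooma),(Glyptina,Leptoops)),(Litharia,Sclereus)).
Changes per character on this tree: I: 1; II: 1; III: 1; IV: 1; V: 2; VI: 1.
Total = 7.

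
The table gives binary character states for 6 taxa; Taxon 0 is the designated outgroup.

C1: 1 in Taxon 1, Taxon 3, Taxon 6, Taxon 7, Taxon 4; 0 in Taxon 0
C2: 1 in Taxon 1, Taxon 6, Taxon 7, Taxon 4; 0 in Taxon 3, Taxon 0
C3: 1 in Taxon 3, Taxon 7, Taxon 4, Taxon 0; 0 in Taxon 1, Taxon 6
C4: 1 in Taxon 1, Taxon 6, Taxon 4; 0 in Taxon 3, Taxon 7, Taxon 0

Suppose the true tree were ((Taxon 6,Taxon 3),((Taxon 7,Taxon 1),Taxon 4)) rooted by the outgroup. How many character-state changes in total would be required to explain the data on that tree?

8

Map each character onto ((Taxon 6,Taxon 3),((Taxon 7,Taxon 1),Taxon 4)) (rooted by Taxon 0) and count the minimum state changes it requires (Fitch parsimony):
C1: 1; C2: 2; C3: 2; C4: 3.
Total tree length = 8.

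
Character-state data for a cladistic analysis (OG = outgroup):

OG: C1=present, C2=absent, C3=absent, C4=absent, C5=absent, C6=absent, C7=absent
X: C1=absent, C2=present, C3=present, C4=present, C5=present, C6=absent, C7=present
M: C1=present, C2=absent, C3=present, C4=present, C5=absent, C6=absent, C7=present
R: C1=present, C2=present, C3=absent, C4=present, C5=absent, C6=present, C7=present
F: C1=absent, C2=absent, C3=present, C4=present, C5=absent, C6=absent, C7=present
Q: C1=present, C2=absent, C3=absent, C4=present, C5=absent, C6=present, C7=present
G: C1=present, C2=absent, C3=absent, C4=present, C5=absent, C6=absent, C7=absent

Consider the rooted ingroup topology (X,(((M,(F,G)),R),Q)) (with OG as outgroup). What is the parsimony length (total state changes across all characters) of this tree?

13

Map each character onto (X,(((M,(F,G)),R),Q)) (rooted by OG) and count the minimum state changes it requires (Fitch parsimony):
C1: 2; C2: 2; C3: 3; C4: 1; C5: 1; C6: 2; C7: 2.
Total tree length = 13.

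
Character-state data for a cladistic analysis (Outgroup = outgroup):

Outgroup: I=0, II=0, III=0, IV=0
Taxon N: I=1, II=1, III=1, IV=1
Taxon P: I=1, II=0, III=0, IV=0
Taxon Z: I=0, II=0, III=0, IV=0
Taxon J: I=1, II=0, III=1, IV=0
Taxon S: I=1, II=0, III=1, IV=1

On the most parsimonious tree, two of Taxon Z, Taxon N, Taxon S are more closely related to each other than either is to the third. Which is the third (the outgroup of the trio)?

Taxon Z

The outgroup has state '0' for every character, so '1' is the derived state throughout.
Only Taxon J, Taxon N, Taxon P, and Taxon S show the derived state '1' for I, supporting them as a clade.
II: derived state '1' in Taxon N only — an autapomorphy, so it tells us nothing about relationships among taxa.
III: derived state '1' in Taxon J, Taxon N, and Taxon S only — synapomorphy for {Taxon J, Taxon N, Taxon S}.
IV (derived state '1') is shared by Taxon N and Taxon S — a synapomorphy uniting that clade.
Most parsimonious ingroup topology: ((((Taxon N,Taxon S),Taxon J),Taxon P),Taxon Z).
Taxon N and Taxon S share a more recent common ancestor with each other than either does with Taxon Z, so Taxon Z is the least closely related of the three.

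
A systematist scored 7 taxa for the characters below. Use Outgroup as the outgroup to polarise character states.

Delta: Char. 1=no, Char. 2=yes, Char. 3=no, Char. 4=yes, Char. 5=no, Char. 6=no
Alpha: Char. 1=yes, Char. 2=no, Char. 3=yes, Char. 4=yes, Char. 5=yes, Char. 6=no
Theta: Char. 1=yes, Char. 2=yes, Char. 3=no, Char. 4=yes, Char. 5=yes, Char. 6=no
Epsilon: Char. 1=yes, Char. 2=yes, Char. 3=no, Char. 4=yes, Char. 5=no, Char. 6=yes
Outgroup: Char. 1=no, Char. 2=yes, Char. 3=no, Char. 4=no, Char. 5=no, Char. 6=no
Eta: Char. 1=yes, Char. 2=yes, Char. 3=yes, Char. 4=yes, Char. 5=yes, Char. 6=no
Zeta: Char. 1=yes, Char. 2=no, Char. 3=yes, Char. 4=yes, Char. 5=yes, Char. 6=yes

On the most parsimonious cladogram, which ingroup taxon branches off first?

Delta

Character polarity is set by the outgroup: the derived state is whichever differs from the outgroup's state, so for Char. 2 the derived state is 'no', and for the remaining characters it is 'yes'.
Char. 1: derived state 'yes' in Alpha, Epsilon, Eta, Theta, and Zeta only — synapomorphy for {Alpha, Epsilon, Eta, Theta, Zeta}.
Only Alpha and Zeta show the derived state 'no' for Char. 2, supporting them as a clade.
Only Alpha, Eta, and Zeta show the derived state 'yes' for Char. 3, supporting them as a clade.
Char. 4 (derived state 'yes') is shared by all ingroup taxa — unites the whole ingroup.
Char. 5: derived state 'yes' in Alpha, Eta, Theta, and Zeta only — synapomorphy for {Alpha, Eta, Theta, Zeta}.
Char. 6 (state 'yes') occurs in Epsilon and Zeta but conflicts with the nesting implied by the other characters — most parsimoniously interpreted as homoplasy.
Most parsimonious ingroup topology: (((Theta,((Zeta,Alpha),Eta)),Epsilon),Delta).
Delta is sister to the clade containing all other ingroup taxa, so it is the earliest-diverging (most basal) ingroup lineage.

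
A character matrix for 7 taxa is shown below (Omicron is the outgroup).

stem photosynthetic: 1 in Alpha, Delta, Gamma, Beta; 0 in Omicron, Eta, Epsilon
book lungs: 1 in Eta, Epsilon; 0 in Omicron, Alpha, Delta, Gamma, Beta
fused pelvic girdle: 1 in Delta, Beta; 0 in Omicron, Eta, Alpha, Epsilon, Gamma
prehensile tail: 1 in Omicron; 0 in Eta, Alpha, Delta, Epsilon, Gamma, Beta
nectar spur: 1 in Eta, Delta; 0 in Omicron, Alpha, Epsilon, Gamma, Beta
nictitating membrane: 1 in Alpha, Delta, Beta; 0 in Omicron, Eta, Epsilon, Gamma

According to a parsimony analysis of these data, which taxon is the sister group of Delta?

Character polarity is set by the outgroup: the derived state is whichever differs from the outgroup's state, so for prehensile tail the derived state is '0', and for the remaining characters it is '1'.
Only Alpha, Beta, Delta, and Gamma show the derived state '1' for stem photosynthetic, supporting them as a clade.
book lungs (derived state '1') is shared by Epsilon and Eta — a synapomorphy uniting that clade.
fused pelvic girdle (derived state '1') is shared by Beta and Delta — a synapomorphy uniting that clade.
All ingroup taxa share the derived state '0' for prehensile tail; it defines the ingroup but does not resolve relationships within it.
nectar spur (state '1') occurs in Delta and Eta but conflicts with the nesting implied by the other characters — most parsimoniously interpreted as homoplasy.
nictitating membrane (derived state '1') is shared by Alpha, Beta, and Delta — a synapomorphy uniting that clade.
Most parsimonious ingroup topology: ((Eta,Epsilon),((Alpha,(Delta,Beta)),Gamma)).
Delta and Beta form a cherry on this tree, so they are sister taxa.

Beta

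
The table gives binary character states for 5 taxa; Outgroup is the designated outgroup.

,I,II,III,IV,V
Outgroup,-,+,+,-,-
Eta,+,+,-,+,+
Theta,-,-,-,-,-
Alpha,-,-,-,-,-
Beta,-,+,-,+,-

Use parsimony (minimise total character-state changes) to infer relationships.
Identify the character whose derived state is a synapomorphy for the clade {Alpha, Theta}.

II

Character polarity is set by the outgroup: the derived state is whichever differs from the outgroup's state, so for II, III the derived state is '-', and for the remaining characters it is '+'.
I (derived state '+') is unique to Eta (autapomorphy; uninformative for grouping).
Only Alpha and Theta show the derived state '-' for II, supporting them as a clade.
All ingroup taxa share the derived state '-' for III; it defines the ingroup but does not resolve relationships within it.
IV (derived state '+') is shared by Beta and Eta — a synapomorphy uniting that clade.
V (derived state '+') is unique to Eta (autapomorphy; uninformative for grouping).
Most parsimonious ingroup topology: ((Eta,Beta),(Theta,Alpha)).
The clade {Alpha, Theta} is supported by II: its derived state '-' occurs in exactly those taxa and in no other taxon (including the outgroup).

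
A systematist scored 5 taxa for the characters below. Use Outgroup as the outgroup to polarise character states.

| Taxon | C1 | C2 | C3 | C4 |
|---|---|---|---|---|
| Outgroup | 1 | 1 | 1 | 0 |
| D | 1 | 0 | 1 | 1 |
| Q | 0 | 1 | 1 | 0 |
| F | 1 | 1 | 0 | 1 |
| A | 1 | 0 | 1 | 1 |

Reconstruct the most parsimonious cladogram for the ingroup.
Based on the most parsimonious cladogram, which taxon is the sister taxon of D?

Character polarity is set by the outgroup: the derived state is whichever differs from the outgroup's state, so for C1, C2, C3 the derived state is '0', and for the remaining characters it is '1'.
C1 (derived state '0') is unique to Q (autapomorphy; uninformative for grouping).
C2 (derived state '0') is shared by A and D — a synapomorphy uniting that clade.
C3: derived state '0' in F only — an autapomorphy, so it tells us nothing about relationships among taxa.
C4: derived state '1' in A, D, and F only — synapomorphy for {A, D, F}.
Most parsimonious ingroup topology: (((D,A),F),Q).
D and A form a cherry on this tree, so they are sister taxa.

A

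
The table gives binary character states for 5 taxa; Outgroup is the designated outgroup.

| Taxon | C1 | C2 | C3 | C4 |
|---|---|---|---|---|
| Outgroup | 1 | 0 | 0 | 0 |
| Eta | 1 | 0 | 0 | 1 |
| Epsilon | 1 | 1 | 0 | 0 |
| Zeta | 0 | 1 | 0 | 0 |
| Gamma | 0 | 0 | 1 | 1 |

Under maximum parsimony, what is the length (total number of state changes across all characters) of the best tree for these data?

5

Character polarity is set by the outgroup: the derived state is whichever differs from the outgroup's state, so for C1 the derived state is '0', and for the remaining characters it is '1'.
C1 (state '0') occurs in Gamma and Zeta but conflicts with the nesting implied by the other characters — most parsimoniously interpreted as homoplasy.
Only Epsilon and Zeta show the derived state '1' for C2, supporting them as a clade.
C3 (derived state '1') is unique to Gamma (autapomorphy; uninformative for grouping).
C4 (derived state '1') is shared by Eta and Gamma — a synapomorphy uniting that clade.
Most parsimonious ingroup topology: ((Eta,Gamma),(Epsilon,Zeta)).
Changes per character on this tree: C1: 2; C2: 1; C3: 1; C4: 1.
Total = 5.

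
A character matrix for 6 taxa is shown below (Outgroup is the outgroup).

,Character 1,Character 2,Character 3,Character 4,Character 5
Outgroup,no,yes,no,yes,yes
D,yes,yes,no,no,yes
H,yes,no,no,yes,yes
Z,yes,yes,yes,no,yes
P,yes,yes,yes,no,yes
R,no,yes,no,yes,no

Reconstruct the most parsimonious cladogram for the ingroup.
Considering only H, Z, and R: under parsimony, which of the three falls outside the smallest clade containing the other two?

Character polarity is set by the outgroup: the derived state is whichever differs from the outgroup's state, so for Character 2, Character 4, Character 5 the derived state is 'no', and for the remaining characters it is 'yes'.
Only D, H, P, and Z show the derived state 'yes' for Character 1, supporting them as a clade.
Character 2: derived state 'no' in H only — an autapomorphy, so it tells us nothing about relationships among taxa.
Character 3: derived state 'yes' in P and Z only — synapomorphy for {P, Z}.
Character 4: derived state 'no' in D, P, and Z only — synapomorphy for {D, P, Z}.
Character 5 (derived state 'no') is unique to R (autapomorphy; uninformative for grouping).
Most parsimonious ingroup topology: (((D,(Z,P)),H),R).
Z and H share a more recent common ancestor with each other than either does with R, so R is the least closely related of the three.

R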